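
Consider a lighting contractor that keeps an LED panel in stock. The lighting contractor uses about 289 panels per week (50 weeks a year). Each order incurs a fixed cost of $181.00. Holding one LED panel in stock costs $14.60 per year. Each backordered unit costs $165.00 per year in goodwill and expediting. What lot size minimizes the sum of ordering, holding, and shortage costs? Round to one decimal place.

Annual demand D = 289 × 50 = 14,450.
With planned backorders, Q* = √(2DS/H) · √((H+B)/B).
√(2DS/H) = √(2 × 14,450 × 181 / 14.6) = 598.566.
√((H+B)/B) = √((14.6+165)/165) = 1.0433.
Q* ≈ 624.486.

Q* ≈ 624.5 panels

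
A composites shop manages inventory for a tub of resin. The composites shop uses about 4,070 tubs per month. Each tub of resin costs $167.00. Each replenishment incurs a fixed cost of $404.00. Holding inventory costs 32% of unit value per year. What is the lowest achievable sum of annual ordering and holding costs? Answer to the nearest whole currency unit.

TC* ≈ $45,923

Annual demand D = 4,070 × 12 = 48,840.
Holding cost H = 0.32 × $167.00 = $53.4400 per unit per year.
EOQ = √(2DS/H) = √(2 × 48,840 × 404 / 53.44) ≈ 859.33.
At Q*, ordering cost (D/Q*)S equals holding cost (Q*/2)H, each = √(DSH/2).
Minimum total = √(2DSH) = √(2 × 48,840 × 404 × 53.44) ≈ 45922.628.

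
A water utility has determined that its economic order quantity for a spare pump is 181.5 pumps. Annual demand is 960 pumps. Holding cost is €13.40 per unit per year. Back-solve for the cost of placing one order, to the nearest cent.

S ≈ €229.91

Invert the EOQ relation Q*² = 2DS/H.
From Q* = √(2DS/H): S = Q*²H / (2D) = 181.5² × 13.4 / (2 × 960) = 229.9095.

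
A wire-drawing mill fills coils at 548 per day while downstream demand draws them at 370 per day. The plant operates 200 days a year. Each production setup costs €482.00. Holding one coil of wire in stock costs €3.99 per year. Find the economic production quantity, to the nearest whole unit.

Q* ≈ 7,419 coils

Annual demand D = 370 × 200 = 74,000.
Production build-up factor (1 − d/p) = 1 − 370/548 = 0.3248.
Q* = √(2DS / (H(1 − d/p))) = √(2 × 74,000 × 482 / (3.99 × 0.3248)).
= √(71,336,000 / 1.296) ≈ 7419.048.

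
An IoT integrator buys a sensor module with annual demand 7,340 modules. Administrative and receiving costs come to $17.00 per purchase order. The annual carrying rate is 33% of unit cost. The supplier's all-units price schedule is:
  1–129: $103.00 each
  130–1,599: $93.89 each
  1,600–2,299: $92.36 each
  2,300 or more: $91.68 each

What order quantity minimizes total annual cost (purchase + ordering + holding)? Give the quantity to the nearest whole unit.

Q* ≈ 130 modules

Holding cost per unit per year at price C is H = 0.33·C.
Evaluate total cost at each tier's feasible EOQ or, if the EOQ is below the tier, at the tier's minimum quantity.
EOQ at $103.00 = 85.7 (feasible in tier 1): TC = 7,340×$103.00 + (7,340/85.7)×17 + (85.7/2)×0.33×$103.00 = $758,932.48.
EOQ at $93.89 = 89.7 < 130, so use break Q=130: TC = 7,340×$93.89 + (7,340/130.0)×17 + (130.0/2)×0.33×$93.89 = $692,126.39.
EOQ at $92.36 = 90.5 < 1600, so use break Q=1600: TC = 7,340×$92.36 + (7,340/1600.0)×17 + (1600.0/2)×0.33×$92.36 = $702,383.43.
EOQ at $91.68 = 90.8 < 2300, so use break Q=2300: TC = 7,340×$91.68 + (7,340/2300.0)×17 + (2300.0/2)×0.33×$91.68 = $707,778.01.
Lowest total cost is $692,126.39 at Q = 130.0.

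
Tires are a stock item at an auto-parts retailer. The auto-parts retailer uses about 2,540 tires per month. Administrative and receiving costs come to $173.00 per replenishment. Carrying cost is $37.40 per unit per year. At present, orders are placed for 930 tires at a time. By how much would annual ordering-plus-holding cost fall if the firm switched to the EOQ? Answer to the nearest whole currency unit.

Annual demand D = 2,540 × 12 = 30,480.
EOQ = √(2DS/H) = √(2 × 30,480 × 173 / 37.4) ≈ 531.02.
Cost at Q* = (D/Q*)S + (Q*/2)H = √(2DSH) ≈ $19,860.10.
Cost at Q = 930: (30,480/930)×173 + (930/2)×37.4 = $5,669.94 + $17,391.00 = $23,060.94.
Excess = $23,060.94 − $19,860.10 = $3,200.84.

Extra cost ≈ $3,201 per year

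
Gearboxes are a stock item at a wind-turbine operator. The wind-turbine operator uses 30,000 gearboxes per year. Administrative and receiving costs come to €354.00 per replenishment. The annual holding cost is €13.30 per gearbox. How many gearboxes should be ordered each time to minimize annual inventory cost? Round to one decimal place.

EOQ = √(2DS / H) = √(2 × 30,000 × 354 / 13.3).
= √(21,240,000 / 13.3) = √1,596,992.4812 ≈ 1263.722.

Q* ≈ 1,263.7 gearboxes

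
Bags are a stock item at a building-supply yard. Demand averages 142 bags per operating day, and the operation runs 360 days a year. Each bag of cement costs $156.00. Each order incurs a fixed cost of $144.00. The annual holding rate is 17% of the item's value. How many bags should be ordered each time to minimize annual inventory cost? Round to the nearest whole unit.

Q* ≈ 745 bags

Annual demand D = 142 × 360 = 51,120.
Holding cost H = 0.17 × $156.00 = $26.5200 per unit per year.
EOQ = √(2DS / H) = √(2 × 51,120 × 144 / 26.52).
= √(14,722,560 / 26.52) = √555,149.3213 ≈ 745.083.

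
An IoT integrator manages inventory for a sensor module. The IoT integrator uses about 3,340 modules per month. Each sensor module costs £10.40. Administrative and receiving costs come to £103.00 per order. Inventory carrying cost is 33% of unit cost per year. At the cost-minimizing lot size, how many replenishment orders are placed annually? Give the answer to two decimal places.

Annual demand D = 3,340 × 12 = 40,080.
Holding cost H = 0.33 × £10.40 = £3.4320 per unit per year.
The optimal lot size = √(2DS/H) = √(2 × 40,080 × 103 / 3.432) ≈ 1551.04.
Orders per year = D / Q* = 40,080 / 1551.04 ≈ 25.841.

N ≈ 25.84 orders per year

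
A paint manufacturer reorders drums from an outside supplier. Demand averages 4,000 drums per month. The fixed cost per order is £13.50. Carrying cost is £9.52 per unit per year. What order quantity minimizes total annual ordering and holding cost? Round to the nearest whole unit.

Annual demand D = 4,000 × 12 = 48,000.
EOQ = √(2DS / H) = √(2 × 48,000 × 13.5 / 9.52).
= √(1,296,000 / 9.52) = √136,134.4538 ≈ 368.964.

Q* ≈ 369 drums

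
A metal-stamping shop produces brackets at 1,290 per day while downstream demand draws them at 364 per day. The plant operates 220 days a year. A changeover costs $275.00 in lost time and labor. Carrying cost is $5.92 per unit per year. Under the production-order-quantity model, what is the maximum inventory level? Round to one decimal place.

Annual demand D = 364 × 220 = 80,080.
Production build-up factor (1 − d/p) = 1 − 364/1,290 = 0.7178.
Q* = √(2DS / (H(1 − d/p))) = √(2 × 80,080 × 275 / (5.92 × 0.7178)).
= √(44,044,000 / 4.2496) ≈ 3219.377.
Maximum inventory = Q*(1 − d/p) = 3219.377 × 0.7178 ≈ 2310.964.

I_max ≈ 2,311.0 brackets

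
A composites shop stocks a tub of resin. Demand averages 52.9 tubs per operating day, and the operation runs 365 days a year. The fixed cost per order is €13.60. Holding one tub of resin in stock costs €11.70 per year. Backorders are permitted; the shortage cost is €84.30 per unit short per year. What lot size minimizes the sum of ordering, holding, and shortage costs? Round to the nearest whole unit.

Annual demand D = 52.9 × 365 = 19,308.5.
With planned backorders, Q* = √(2DS/H) · √((H+B)/B).
√(2DS/H) = √(2 × 19,308.5 × 13.6 / 11.7) = 211.868.
√((H+B)/B) = √((11.7+84.3)/84.3) = 1.0671.
Q* ≈ 226.093.

Q* ≈ 226 tubs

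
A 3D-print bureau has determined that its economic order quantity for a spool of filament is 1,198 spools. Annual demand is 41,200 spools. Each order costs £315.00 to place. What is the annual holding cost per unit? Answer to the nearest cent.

Squaring Q* = √(2DS/H) gives Q*² = 2DS/H.
From Q* = √(2DS/H): H = 2DS / Q*² = 2 × 41,200 × 315 / 1,198² = 18.0852.

H ≈ £18.09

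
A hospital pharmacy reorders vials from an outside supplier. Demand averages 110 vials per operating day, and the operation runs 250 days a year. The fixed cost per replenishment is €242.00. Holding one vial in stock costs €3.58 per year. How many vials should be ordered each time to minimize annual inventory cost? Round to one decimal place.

Annual demand D = 110 × 250 = 27,500.
EOQ = √(2DS / H) = √(2 × 27,500 × 242 / 3.58).
= √(13,310,000 / 3.58) = √3,717,877.095 ≈ 1928.180.

Q* ≈ 1,928.2 vials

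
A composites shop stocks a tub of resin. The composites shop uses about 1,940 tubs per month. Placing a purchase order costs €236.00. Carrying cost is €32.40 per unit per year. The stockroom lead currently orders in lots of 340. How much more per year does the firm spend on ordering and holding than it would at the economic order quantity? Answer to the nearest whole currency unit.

Extra cost ≈ €2,799 per year

Annual demand D = 1,940 × 12 = 23,280.
EOQ = √(2DS/H) = √(2 × 23,280 × 236 / 32.4) ≈ 582.36.
Cost at Q* = (D/Q*)S + (Q*/2)H = √(2DSH) ≈ €18,868.40.
Cost at Q = 340: (23,280/340)×236 + (340/2)×32.4 = €16,159.06 + €5,508.00 = €21,667.06.
Excess = €21,667.06 − €18,868.40 = €2,798.66.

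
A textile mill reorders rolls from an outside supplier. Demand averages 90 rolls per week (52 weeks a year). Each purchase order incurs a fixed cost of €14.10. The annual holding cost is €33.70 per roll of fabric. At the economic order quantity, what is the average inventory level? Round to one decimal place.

Average inventory ≈ 31.3 rolls

Annual demand D = 90 × 52 = 4,680.
EOQ = √(2DS/H) = √(2 × 4,680 × 14.1 / 33.7) ≈ 62.58.
Average inventory = Q*/2 ≈ 62.58 / 2 = 31.290.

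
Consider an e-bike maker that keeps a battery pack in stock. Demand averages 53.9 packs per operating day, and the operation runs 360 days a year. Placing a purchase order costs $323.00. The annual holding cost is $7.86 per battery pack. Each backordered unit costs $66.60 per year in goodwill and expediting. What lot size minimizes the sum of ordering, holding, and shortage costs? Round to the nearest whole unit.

Q* ≈ 1,335 packs

Annual demand D = 53.9 × 360 = 19,404.
With planned backorders, Q* = √(2DS/H) · √((H+B)/B).
√(2DS/H) = √(2 × 19,404 × 323 / 7.86) = 1262.847.
√((H+B)/B) = √((7.86+66.6)/66.6) = 1.0574.
Q* ≈ 1335.288.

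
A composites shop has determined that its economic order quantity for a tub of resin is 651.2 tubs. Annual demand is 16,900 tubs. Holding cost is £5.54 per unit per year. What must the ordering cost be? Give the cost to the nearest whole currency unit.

The basic EOQ model gives Q* = √(2DS/H); rearrange for the unknown.
From Q* = √(2DS/H): S = Q*²H / (2D) = 651.2² × 5.54 / (2 × 16,900) = 69.5059.

S ≈ £70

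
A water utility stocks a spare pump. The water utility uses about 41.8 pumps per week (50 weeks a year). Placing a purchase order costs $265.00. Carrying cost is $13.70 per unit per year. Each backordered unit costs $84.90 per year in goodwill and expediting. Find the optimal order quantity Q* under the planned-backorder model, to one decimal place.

Annual demand D = 41.8 × 50 = 2,090.
With planned backorders, Q* = √(2DS/H) · √((H+B)/B).
√(2DS/H) = √(2 × 2,090 × 265 / 13.7) = 284.348.
√((H+B)/B) = √((13.7+84.9)/84.9) = 1.0777.
Q* ≈ 306.433.

Q* ≈ 306.4 pumps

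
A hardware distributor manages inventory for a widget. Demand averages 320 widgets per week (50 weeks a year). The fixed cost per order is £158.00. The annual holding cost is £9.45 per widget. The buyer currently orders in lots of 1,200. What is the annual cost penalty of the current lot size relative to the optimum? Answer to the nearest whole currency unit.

Extra cost ≈ £864 per year

Annual demand D = 320 × 50 = 16,000.
EOQ = √(2DS/H) = √(2 × 16,000 × 158 / 9.45) ≈ 731.46.
Cost at Q* = (D/Q*)S + (Q*/2)H = √(2DSH) ≈ £6,912.25.
Cost at Q = 1,200: (16,000/1,200)×158 + (1,200/2)×9.45 = £2,106.67 + £5,670.00 = £7,776.67.
Excess = £7,776.67 − £6,912.25 = £864.42.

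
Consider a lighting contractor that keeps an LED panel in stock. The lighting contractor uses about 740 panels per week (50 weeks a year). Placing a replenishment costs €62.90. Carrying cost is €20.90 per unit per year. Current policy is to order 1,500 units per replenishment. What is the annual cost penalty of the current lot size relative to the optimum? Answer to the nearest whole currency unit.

Annual demand D = 740 × 50 = 37,000.
EOQ = √(2DS/H) = √(2 × 37,000 × 62.9 / 20.9) ≈ 471.92.
Cost at Q* = (D/Q*)S + (Q*/2)H = √(2DSH) ≈ €9,863.12.
Cost at Q = 1,500: (37,000/1,500)×62.9 + (1,500/2)×20.9 = €1,551.53 + €15,675.00 = €17,226.53.
Excess = €17,226.53 − €9,863.12 = €7,363.41.

Extra cost ≈ €7,363 per year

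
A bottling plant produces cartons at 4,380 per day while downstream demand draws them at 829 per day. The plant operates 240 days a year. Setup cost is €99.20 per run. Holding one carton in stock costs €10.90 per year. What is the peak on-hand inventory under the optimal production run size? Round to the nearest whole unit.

Annual demand D = 829 × 240 = 198,960.
Production build-up factor (1 − d/p) = 1 − 829/4,380 = 0.8107.
Q* = √(2DS / (H(1 − d/p))) = √(2 × 198,960 × 99.2 / (10.9 × 0.8107)).
= √(39,473,664 / 8.837) ≈ 2113.500.
Maximum inventory = Q*(1 − d/p) = 2113.500 × 0.8107 ≈ 1713.479.

I_max ≈ 1,713 cartons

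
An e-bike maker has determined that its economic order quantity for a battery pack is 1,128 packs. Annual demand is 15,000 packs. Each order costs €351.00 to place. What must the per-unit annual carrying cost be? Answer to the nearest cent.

H ≈ €8.28

The basic EOQ model gives Q* = √(2DS/H); rearrange for the unknown.
From Q* = √(2DS/H): H = 2DS / Q*² = 2 × 15,000 × 351 / 1,128² = 8.2758.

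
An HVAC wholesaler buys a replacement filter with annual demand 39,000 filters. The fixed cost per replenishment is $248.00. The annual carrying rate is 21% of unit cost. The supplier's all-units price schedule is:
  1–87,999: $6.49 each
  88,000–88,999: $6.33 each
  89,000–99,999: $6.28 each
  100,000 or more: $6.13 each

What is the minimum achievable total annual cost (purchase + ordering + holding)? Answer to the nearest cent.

Holding cost per unit per year at price C is H = 0.21·C.
Evaluate total cost at each tier's feasible EOQ or, if the EOQ is below the tier, at the tier's minimum quantity.
EOQ at $6.49 = 3767.4 (feasible in tier 1): TC = 39,000×$6.49 + (39,000/3767.4)×248 + (3767.4/2)×0.21×$6.49 = $258,244.58.
EOQ at $6.33 = 3814.7 < 88000, so use break Q=88000: TC = 39,000×$6.33 + (39,000/88000.0)×248 + (88000.0/2)×0.21×$6.33 = $305,469.11.
EOQ at $6.28 = 3829.9 < 89000, so use break Q=89000: TC = 39,000×$6.28 + (39,000/89000.0)×248 + (89000.0/2)×0.21×$6.28 = $303,715.27.
EOQ at $6.13 = 3876.4 < 100000, so use break Q=100000: TC = 39,000×$6.13 + (39,000/100000.0)×248 + (100000.0/2)×0.21×$6.13 = $303,531.72.
Lowest total cost among the candidates is at Q = 3767.4.

TC* ≈ $258,244.58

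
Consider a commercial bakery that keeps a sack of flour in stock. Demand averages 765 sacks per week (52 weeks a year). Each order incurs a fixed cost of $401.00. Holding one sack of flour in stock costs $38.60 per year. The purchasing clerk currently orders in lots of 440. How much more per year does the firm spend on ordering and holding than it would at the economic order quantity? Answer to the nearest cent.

Extra cost ≈ $9,653.63 per year

Annual demand D = 765 × 52 = 39,780.
EOQ = √(2DS/H) = √(2 × 39,780 × 401 / 38.6) ≈ 909.13.
Cost at Q* = (D/Q*)S + (Q*/2)H = √(2DSH) ≈ $35,092.41.
Cost at Q = 440: (39,780/440)×401 + (440/2)×38.6 = $36,254.05 + $8,492.00 = $44,746.05.
Excess = $44,746.05 − $35,092.41 = $9,653.63.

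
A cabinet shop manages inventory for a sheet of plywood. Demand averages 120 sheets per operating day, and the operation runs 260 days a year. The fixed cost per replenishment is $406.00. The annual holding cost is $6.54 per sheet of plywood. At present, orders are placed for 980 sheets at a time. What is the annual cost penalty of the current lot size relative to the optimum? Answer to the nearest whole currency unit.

Annual demand D = 120 × 260 = 31,200.
EOQ = √(2DS/H) = √(2 × 31,200 × 406 / 6.54) ≈ 1968.19.
Cost at Q* = (D/Q*)S + (Q*/2)H = √(2DSH) ≈ $12,871.95.
Cost at Q = 980: (31,200/980)×406 + (980/2)×6.54 = $12,925.71 + $3,204.60 = $16,130.31.
Excess = $16,130.31 − $12,871.95 = $3,258.37.

Extra cost ≈ $3,258 per year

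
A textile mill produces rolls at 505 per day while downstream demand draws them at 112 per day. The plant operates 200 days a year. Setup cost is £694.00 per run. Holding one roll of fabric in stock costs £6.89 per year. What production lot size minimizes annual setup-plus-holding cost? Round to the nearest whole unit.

Q* ≈ 2,408 rolls

Annual demand D = 112 × 200 = 22,400.
Production build-up factor (1 − d/p) = 1 − 112/505 = 0.7782.
Q* = √(2DS / (H(1 − d/p))) = √(2 × 22,400 × 694 / (6.89 × 0.7782)).
= √(31,091,200 / 5.3619) ≈ 2408.011.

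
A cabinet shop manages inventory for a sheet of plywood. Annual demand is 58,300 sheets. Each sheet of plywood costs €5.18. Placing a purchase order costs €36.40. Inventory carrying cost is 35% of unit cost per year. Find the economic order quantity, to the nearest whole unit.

Q* ≈ 1,530 sheets

Holding cost H = 0.35 × €5.18 = €1.8130 per unit per year.
EOQ = √(2DS / H) = √(2 × 58,300 × 36.4 / 1.813).
= √(4,244,240 / 1.813) = √2,341,003.861 ≈ 1530.034.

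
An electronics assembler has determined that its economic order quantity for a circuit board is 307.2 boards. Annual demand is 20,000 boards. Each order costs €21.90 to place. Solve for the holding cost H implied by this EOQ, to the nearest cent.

H ≈ €9.28

Squaring Q* = √(2DS/H) gives Q*² = 2DS/H.
From Q* = √(2DS/H): H = 2DS / Q*² = 2 × 20,000 × 21.9 / 307.2² = 9.2824.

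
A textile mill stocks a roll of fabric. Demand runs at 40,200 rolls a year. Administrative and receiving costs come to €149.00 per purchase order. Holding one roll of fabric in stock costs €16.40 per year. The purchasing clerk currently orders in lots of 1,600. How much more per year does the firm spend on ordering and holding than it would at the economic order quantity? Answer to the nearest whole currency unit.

Extra cost ≈ €2,847 per year

EOQ = √(2DS/H) = √(2 × 40,200 × 149 / 16.4) ≈ 854.67.
Cost at Q* = (D/Q*)S + (Q*/2)H = √(2DSH) ≈ €14,016.61.
Cost at Q = 1,600: (40,200/1,600)×149 + (1,600/2)×16.4 = €3,743.62 + €13,120.00 = €16,863.62.
Excess = €16,863.62 − €14,016.61 = €2,847.01.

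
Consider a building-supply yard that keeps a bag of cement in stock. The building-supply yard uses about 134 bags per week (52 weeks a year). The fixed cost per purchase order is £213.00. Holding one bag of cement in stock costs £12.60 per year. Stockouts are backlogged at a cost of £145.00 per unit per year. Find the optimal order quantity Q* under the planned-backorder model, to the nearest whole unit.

Q* ≈ 506 bags

Annual demand D = 134 × 52 = 6,968.
With planned backorders, Q* = √(2DS/H) · √((H+B)/B).
√(2DS/H) = √(2 × 6,968 × 213 / 12.6) = 485.371.
√((H+B)/B) = √((12.6+145)/145) = 1.0425.
Q* ≈ 506.020.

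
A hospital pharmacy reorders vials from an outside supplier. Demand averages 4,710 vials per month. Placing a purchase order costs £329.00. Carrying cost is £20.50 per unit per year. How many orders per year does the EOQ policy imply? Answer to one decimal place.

N ≈ 42.0 orders per year

Annual demand D = 4,710 × 12 = 56,520.
Q* = √(2DS/H) = √(2 × 56,520 × 329 / 20.5) ≈ 1346.91.
Orders per year = D / Q* = 56,520 / 1346.91 ≈ 41.963.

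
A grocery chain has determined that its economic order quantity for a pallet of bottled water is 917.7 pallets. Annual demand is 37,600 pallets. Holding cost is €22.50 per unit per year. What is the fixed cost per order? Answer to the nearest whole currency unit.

The basic EOQ model gives Q* = √(2DS/H); rearrange for the unknown.
From Q* = √(2DS/H): S = Q*²H / (2D) = 917.7² × 22.5 / (2 × 37,600) = 251.9800.

S ≈ €252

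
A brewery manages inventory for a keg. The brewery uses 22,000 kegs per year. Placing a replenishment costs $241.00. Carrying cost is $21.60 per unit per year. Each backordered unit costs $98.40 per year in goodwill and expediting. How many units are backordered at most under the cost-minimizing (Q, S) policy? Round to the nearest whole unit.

S* ≈ 139 kegs

With planned backorders, Q* = √(2DS/H) · √((H+B)/B).
√(2DS/H) = √(2 × 22,000 × 241 / 21.6) = 700.661.
√((H+B)/B) = √((21.6+98.4)/98.4) = 1.1043.
Q* ≈ 773.751.
S* = Q* · H/(H+B) = 773.751 × 21.6/120 ≈ 139.275.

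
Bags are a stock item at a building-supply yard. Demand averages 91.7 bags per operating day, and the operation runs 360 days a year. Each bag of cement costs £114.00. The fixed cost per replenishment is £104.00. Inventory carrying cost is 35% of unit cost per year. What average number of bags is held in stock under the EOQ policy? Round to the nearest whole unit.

Average inventory ≈ 207 bags

Annual demand D = 91.7 × 360 = 33,012.
Holding cost H = 0.35 × £114.00 = £39.9000 per unit per year.
The optimal lot size = √(2DS/H) = √(2 × 33,012 × 104 / 39.9) ≈ 414.84.
Average inventory = Q*/2 ≈ 414.84 / 2 = 207.420.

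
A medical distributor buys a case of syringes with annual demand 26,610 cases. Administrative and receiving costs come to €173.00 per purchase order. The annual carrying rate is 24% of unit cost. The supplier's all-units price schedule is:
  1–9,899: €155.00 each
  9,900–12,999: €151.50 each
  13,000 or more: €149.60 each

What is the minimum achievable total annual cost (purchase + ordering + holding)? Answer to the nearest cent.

Holding cost per unit per year at price C is H = 0.24·C.
Evaluate total cost at each tier's feasible EOQ or, if the EOQ is below the tier, at the tier's minimum quantity.
EOQ at €155.00 = 497.5 (feasible in tier 1): TC = 26,610×€155.00 + (26,610/497.5)×173 + (497.5/2)×0.24×€155.00 = €4,143,056.83.
EOQ at €151.50 = 503.2 < 9900, so use break Q=9900: TC = 26,610×€151.50 + (26,610/9900.0)×173 + (9900.0/2)×0.24×€151.50 = €4,211,862.00.
EOQ at €149.60 = 506.4 < 13000, so use break Q=13000: TC = 26,610×€149.60 + (26,610/13000.0)×173 + (13000.0/2)×0.24×€149.60 = €4,214,586.12.
Lowest total cost among the candidates is at Q = 497.5.

TC* ≈ €4,143,056.83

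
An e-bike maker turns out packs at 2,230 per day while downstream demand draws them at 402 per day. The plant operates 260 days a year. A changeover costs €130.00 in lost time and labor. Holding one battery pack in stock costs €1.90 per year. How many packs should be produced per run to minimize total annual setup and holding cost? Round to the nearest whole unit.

Annual demand D = 402 × 260 = 104,520.
Production build-up factor (1 − d/p) = 1 − 402/2,230 = 0.8197.
Q* = √(2DS / (H(1 − d/p))) = √(2 × 104,520 × 130 / (1.9 × 0.8197)).
= √(27,175,200 / 1.5575) ≈ 4177.091.

Q* ≈ 4,177 packs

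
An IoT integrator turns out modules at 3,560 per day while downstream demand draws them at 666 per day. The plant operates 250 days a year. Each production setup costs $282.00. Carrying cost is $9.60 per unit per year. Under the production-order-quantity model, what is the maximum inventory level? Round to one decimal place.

Annual demand D = 666 × 250 = 166,500.
Production build-up factor (1 − d/p) = 1 − 666/3,560 = 0.8129.
Q* = √(2DS / (H(1 − d/p))) = √(2 × 166,500 × 282 / (9.6 × 0.8129)).
= √(93,906,000 / 7.804) ≈ 3468.860.
Maximum inventory = Q*(1 − d/p) = 3468.860 × 0.8129 ≈ 2819.910.

I_max ≈ 2,819.9 modules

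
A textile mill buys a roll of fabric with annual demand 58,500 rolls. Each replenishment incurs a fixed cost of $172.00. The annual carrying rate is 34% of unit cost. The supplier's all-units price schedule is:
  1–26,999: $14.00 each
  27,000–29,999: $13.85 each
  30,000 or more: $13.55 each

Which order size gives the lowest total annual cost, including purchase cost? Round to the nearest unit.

Holding cost per unit per year at price C is H = 0.34·C.
For each price level, check whether its EOQ is feasible; otherwise the best quantity at that price is the breakpoint.
EOQ at $14.00 = 2056.1 (feasible in tier 1): TC = 58,500×$14.00 + (58,500/2056.1)×172 + (2056.1/2)×0.34×$14.00 = $828,787.25.
EOQ at $13.85 = 2067.2 < 27000, so use break Q=27000: TC = 58,500×$13.85 + (58,500/27000.0)×172 + (27000.0/2)×0.34×$13.85 = $874,169.17.
EOQ at $13.55 = 2090.0 < 30000, so use break Q=30000: TC = 58,500×$13.55 + (58,500/30000.0)×172 + (30000.0/2)×0.34×$13.55 = $862,115.40.
Lowest total cost is $828,787.25 at Q = 2056.1.

Q* ≈ 2,056 rolls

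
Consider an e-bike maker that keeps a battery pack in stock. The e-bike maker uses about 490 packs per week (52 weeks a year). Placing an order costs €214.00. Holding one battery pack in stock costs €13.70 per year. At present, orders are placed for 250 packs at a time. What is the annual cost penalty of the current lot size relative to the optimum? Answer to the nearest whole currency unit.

Extra cost ≈ €11,300 per year

Annual demand D = 490 × 52 = 25,480.
EOQ = √(2DS/H) = √(2 × 25,480 × 214 / 13.7) ≈ 892.20.
Cost at Q* = (D/Q*)S + (Q*/2)H = √(2DSH) ≈ €12,223.11.
Cost at Q = 250: (25,480/250)×214 + (250/2)×13.7 = €21,810.88 + €1,712.50 = €23,523.38.
Excess = €23,523.38 − €12,223.11 = €11,300.27.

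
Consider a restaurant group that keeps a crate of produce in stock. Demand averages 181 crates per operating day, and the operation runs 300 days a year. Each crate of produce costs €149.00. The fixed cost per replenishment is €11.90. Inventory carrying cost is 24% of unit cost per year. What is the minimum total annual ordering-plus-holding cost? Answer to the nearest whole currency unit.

TC* ≈ €6,798

Annual demand D = 181 × 300 = 54,300.
Holding cost H = 0.24 × €149.00 = €35.7600 per unit per year.
The optimal lot size = √(2DS/H) = √(2 × 54,300 × 11.9 / 35.76) ≈ 190.10.
At Q*, ordering cost (D/Q*)S equals holding cost (Q*/2)H, each = √(DSH/2).
Minimum total = √(2DSH) = √(2 × 54,300 × 11.9 × 35.76) ≈ 6798.094.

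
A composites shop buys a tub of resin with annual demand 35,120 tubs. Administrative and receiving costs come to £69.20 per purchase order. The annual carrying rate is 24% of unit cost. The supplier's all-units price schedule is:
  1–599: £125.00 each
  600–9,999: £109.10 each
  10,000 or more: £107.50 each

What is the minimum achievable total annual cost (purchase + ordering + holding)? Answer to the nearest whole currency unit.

TC* ≈ £3,843,498

Holding cost per unit per year at price C is H = 0.24·C.
For each price level, check whether its EOQ is feasible; otherwise the best quantity at that price is the breakpoint.
EOQ at £125.00 = 402.5 (feasible in tier 1): TC = 35,120×£125.00 + (35,120/402.5)×69.2 + (402.5/2)×0.24×£125.00 = £4,402,075.52.
EOQ at £109.10 = 430.9 < 600, so use break Q=600: TC = 35,120×£109.10 + (35,120/600.0)×69.2 + (600.0/2)×0.24×£109.10 = £3,843,497.71.
EOQ at £107.50 = 434.0 < 10000, so use break Q=10000: TC = 35,120×£107.50 + (35,120/10000.0)×69.2 + (10000.0/2)×0.24×£107.50 = £3,904,643.03.
Lowest total cost among the candidates is at Q = 600.0.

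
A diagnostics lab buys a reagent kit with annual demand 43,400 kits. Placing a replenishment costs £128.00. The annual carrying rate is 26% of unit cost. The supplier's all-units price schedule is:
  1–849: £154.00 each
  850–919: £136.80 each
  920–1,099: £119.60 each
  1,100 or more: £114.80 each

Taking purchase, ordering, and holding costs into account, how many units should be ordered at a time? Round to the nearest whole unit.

Q* ≈ 1,100 kits

Holding cost per unit per year at price C is H = 0.26·C.
Candidates are each tier's EOQ (if it falls in that tier) and each price-break quantity.
EOQ at £154.00 = 526.8 (feasible in tier 1): TC = 43,400×£154.00 + (43,400/526.8)×128 + (526.8/2)×0.26×£154.00 = £6,704,691.71.
EOQ at £136.80 = 558.9 < 850, so use break Q=850: TC = 43,400×£136.80 + (43,400/850.0)×128 + (850.0/2)×0.26×£136.80 = £5,958,771.93.
EOQ at £119.60 = 597.7 < 920, so use break Q=920: TC = 43,400×£119.60 + (43,400/920.0)×128 + (920.0/2)×0.26×£119.60 = £5,210,982.42.
EOQ at £114.80 = 610.1 < 1100, so use break Q=1100: TC = 43,400×£114.80 + (43,400/1100.0)×128 + (1100.0/2)×0.26×£114.80 = £5,003,786.58.
Lowest total cost is £5,003,786.58 at Q = 1100.0.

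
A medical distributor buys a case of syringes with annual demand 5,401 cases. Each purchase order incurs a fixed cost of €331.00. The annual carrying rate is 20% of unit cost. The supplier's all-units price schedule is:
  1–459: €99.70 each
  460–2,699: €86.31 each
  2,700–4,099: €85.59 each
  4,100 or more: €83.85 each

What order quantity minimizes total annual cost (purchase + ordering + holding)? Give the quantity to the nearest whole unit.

Holding cost per unit per year at price C is H = 0.20·C.
Candidates are each tier's EOQ (if it falls in that tier) and each price-break quantity.
EOQ at €99.70 = 423.5 (feasible in tier 1): TC = 5,401×€99.70 + (5,401/423.5)×331 + (423.5/2)×0.20×€99.70 = €546,923.32.
EOQ at €86.31 = 455.1 < 460, so use break Q=460: TC = 5,401×€86.31 + (5,401/460.0)×331 + (460.0/2)×0.20×€86.31 = €474,016.94.
EOQ at €85.59 = 457.0 < 2700, so use break Q=2700: TC = 5,401×€85.59 + (5,401/2700.0)×331 + (2700.0/2)×0.20×€85.59 = €486,043.01.
EOQ at €83.85 = 461.7 < 4100, so use break Q=4100: TC = 5,401×€83.85 + (5,401/4100.0)×331 + (4100.0/2)×0.20×€83.85 = €487,688.38.
Lowest total cost is €474,016.94 at Q = 460.0.

Q* ≈ 460 cases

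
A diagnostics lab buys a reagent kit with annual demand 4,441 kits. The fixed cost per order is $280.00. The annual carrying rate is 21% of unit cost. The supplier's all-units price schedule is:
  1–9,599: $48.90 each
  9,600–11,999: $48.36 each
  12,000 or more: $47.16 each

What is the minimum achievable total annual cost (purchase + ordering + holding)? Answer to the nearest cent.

TC* ≈ $222,218.47

Holding cost per unit per year at price C is H = 0.21·C.
Candidates are each tier's EOQ (if it falls in that tier) and each price-break quantity.
EOQ at $48.90 = 492.1 (feasible in tier 1): TC = 4,441×$48.90 + (4,441/492.1)×280 + (492.1/2)×0.21×$48.90 = $222,218.47.
EOQ at $48.36 = 494.9 < 9600, so use break Q=9600: TC = 4,441×$48.36 + (4,441/9600.0)×280 + (9600.0/2)×0.21×$48.36 = $263,643.17.
EOQ at $47.16 = 501.1 < 12000, so use break Q=12000: TC = 4,441×$47.16 + (4,441/12000.0)×280 + (12000.0/2)×0.21×$47.16 = $268,962.78.
Lowest total cost among the candidates is at Q = 492.1.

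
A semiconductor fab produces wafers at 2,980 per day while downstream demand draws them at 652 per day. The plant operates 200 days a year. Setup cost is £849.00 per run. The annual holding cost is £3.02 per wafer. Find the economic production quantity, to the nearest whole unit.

Annual demand D = 652 × 200 = 130,400.
Production build-up factor (1 − d/p) = 1 − 652/2,980 = 0.7812.
Q* = √(2DS / (H(1 − d/p))) = √(2 × 130,400 × 849 / (3.02 × 0.7812)).
= √(221,419,200 / 2.3592) ≈ 9687.703.

Q* ≈ 9,688 wafers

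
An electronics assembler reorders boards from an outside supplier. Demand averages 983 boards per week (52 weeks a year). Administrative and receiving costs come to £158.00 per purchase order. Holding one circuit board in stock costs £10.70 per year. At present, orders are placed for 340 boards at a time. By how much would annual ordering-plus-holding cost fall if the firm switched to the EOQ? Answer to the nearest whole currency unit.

Extra cost ≈ £12,426 per year

Annual demand D = 983 × 52 = 51,116.
EOQ = √(2DS/H) = √(2 × 51,116 × 158 / 10.7) ≈ 1228.66.
Cost at Q* = (D/Q*)S + (Q*/2)H = √(2DSH) ≈ £13,146.61.
Cost at Q = 340: (51,116/340)×158 + (340/2)×10.7 = £23,753.91 + £1,819.00 = £25,572.91.
Excess = £25,572.91 − £13,146.61 = £12,426.29.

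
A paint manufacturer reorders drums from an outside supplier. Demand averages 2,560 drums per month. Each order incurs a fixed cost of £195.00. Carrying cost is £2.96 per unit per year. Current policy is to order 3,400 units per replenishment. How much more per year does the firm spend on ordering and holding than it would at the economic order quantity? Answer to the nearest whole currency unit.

Extra cost ≈ £839 per year

Annual demand D = 2,560 × 12 = 30,720.
EOQ = √(2DS/H) = √(2 × 30,720 × 195 / 2.96) ≈ 2011.86.
Cost at Q* = (D/Q*)S + (Q*/2)H = √(2DSH) ≈ £5,955.10.
Cost at Q = 3,400: (30,720/3,400)×195 + (3,400/2)×2.96 = £1,761.88 + £5,032.00 = £6,793.88.
Excess = £6,793.88 − £5,955.10 = £838.79.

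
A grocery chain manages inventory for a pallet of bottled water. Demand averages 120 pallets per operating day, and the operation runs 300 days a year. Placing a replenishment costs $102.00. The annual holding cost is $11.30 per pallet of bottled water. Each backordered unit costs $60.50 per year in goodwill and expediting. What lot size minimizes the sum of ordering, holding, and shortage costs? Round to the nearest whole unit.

Q* ≈ 878 pallets

Annual demand D = 120 × 300 = 36,000.
With planned backorders, Q* = √(2DS/H) · √((H+B)/B).
√(2DS/H) = √(2 × 36,000 × 102 / 11.3) = 806.171.
√((H+B)/B) = √((11.3+60.5)/60.5) = 1.0894.
Q* ≈ 878.237.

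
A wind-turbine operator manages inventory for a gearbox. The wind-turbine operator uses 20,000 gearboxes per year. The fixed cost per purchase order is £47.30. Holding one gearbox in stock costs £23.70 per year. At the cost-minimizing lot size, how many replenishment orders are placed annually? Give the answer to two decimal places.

N ≈ 70.79 orders per year

EOQ = √(2DS/H) = √(2 × 20,000 × 47.3 / 23.7) ≈ 282.54.
Orders per year = D / Q* = 20,000 / 282.54 ≈ 70.785.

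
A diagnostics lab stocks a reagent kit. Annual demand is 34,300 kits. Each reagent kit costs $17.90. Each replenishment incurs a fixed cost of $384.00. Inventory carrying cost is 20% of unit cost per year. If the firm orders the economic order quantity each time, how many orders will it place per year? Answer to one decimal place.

Holding cost H = 0.20 × $17.90 = $3.5800 per unit per year.
EOQ = √(2DS/H) = √(2 × 34,300 × 384 / 3.58) ≈ 2712.60.
Orders per year = D / Q* = 34,300 / 2712.60 ≈ 12.645.

N ≈ 12.6 orders per year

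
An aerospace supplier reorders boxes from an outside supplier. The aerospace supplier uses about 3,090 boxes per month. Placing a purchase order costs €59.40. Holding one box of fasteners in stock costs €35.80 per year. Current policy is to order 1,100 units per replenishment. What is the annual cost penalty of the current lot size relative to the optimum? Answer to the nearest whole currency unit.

Annual demand D = 3,090 × 12 = 37,080.
EOQ = √(2DS/H) = √(2 × 37,080 × 59.4 / 35.8) ≈ 350.78.
Cost at Q* = (D/Q*)S + (Q*/2)H = √(2DSH) ≈ €12,557.97.
Cost at Q = 1,100: (37,080/1,100)×59.4 + (1,100/2)×35.8 = €2,002.32 + €19,690.00 = €21,692.32.
Excess = €21,692.32 − €12,557.97 = €9,134.35.

Extra cost ≈ €9,134 per year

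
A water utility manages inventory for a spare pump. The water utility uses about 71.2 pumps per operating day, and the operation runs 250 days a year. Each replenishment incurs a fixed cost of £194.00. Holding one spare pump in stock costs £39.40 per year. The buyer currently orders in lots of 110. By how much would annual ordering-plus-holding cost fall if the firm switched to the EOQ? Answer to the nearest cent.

Annual demand D = 71.2 × 250 = 17,800.
EOQ = √(2DS/H) = √(2 × 17,800 × 194 / 39.4) ≈ 418.68.
Cost at Q* = (D/Q*)S + (Q*/2)H = √(2DSH) ≈ £16,495.82.
Cost at Q = 110: (17,800/110)×194 + (110/2)×39.4 = £31,392.73 + £2,167.00 = £33,559.73.
Excess = £33,559.73 − £16,495.82 = £17,063.90.

Extra cost ≈ £17,063.90 per year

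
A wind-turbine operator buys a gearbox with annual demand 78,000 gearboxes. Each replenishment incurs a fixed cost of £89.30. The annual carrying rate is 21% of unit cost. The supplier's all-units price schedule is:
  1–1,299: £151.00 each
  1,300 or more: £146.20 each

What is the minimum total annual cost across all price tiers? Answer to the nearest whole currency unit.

Holding cost per unit per year at price C is H = 0.21·C.
Evaluate total cost at each tier's feasible EOQ or, if the EOQ is below the tier, at the tier's minimum quantity.
EOQ at £151.00 = 662.8 (feasible in tier 1): TC = 78,000×£151.00 + (78,000/662.8)×89.3 + (662.8/2)×0.21×£151.00 = £11,799,017.75.
EOQ at £146.20 = 673.6 < 1300, so use break Q=1300: TC = 78,000×£146.20 + (78,000/1300.0)×89.3 + (1300.0/2)×0.21×£146.20 = £11,428,914.30.
Lowest total cost among the candidates is at Q = 1300.0.

TC* ≈ £11,428,914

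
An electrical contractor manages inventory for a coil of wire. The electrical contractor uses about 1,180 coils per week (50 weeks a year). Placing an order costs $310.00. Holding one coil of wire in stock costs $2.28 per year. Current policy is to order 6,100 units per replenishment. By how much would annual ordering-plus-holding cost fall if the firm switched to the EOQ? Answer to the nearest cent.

Annual demand D = 1,180 × 50 = 59,000.
EOQ = √(2DS/H) = √(2 × 59,000 × 310 / 2.28) ≈ 4005.48.
Cost at Q* = (D/Q*)S + (Q*/2)H = √(2DSH) ≈ $9,132.49.
Cost at Q = 6,100: (59,000/6,100)×310 + (6,100/2)×2.28 = $2,998.36 + $6,954.00 = $9,952.36.
Excess = $9,952.36 − $9,132.49 = $819.87.

Extra cost ≈ $819.87 per year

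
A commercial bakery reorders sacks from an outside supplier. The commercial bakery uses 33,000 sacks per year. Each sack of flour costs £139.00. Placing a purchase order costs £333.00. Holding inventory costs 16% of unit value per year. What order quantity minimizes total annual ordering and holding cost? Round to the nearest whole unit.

Holding cost H = 0.16 × £139.00 = £22.2400 per unit per year.
EOQ = √(2DS / H) = √(2 × 33,000 × 333 / 22.24).
= √(21,978,000 / 22.24) = √988,219.4245 ≈ 994.092.

Q* ≈ 994 sacks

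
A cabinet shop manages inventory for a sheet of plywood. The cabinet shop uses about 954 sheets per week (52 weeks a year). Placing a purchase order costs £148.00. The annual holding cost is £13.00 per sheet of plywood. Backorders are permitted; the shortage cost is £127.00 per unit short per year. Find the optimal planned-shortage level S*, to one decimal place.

Annual demand D = 954 × 52 = 49,608.
With planned backorders, Q* = √(2DS/H) · √((H+B)/B).
√(2DS/H) = √(2 × 49,608 × 148 / 13) = 1062.796.
√((H+B)/B) = √((13+127)/127) = 1.0499.
Q* ≈ 1115.866.
S* = Q* · H/(H+B) = 1115.866 × 13/140 ≈ 103.616.

S* ≈ 103.6 sheets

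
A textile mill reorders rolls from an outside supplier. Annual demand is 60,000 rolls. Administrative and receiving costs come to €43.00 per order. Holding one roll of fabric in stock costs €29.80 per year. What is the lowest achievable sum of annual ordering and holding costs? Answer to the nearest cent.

The optimal lot size = √(2DS/H) = √(2 × 60,000 × 43 / 29.8) ≈ 416.12.
At the optimum the two cost components are equal, so total cost = 2·(Q*/2)H = Q*·H.
Minimum total = √(2DSH) = √(2 × 60,000 × 43 × 29.8) ≈ 12400.323.

TC* ≈ €12,400.32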